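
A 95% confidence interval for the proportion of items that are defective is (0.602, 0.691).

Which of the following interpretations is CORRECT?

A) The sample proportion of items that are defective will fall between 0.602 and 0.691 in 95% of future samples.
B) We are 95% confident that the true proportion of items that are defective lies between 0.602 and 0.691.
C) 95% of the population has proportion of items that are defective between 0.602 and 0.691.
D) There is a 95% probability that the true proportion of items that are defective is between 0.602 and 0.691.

A confidence interval represents our confidence in the procedure, not a probability statement about the parameter.

Key concept: If we repeated this sampling process many times and computed a 95% CI each time, about 95% of those intervals would contain the true population parameter.

For this specific interval (0.602, 0.691):
- Midpoint (point estimate): 0.6465
- Margin of error: 0.0445

The correct interpretation is the one stating confidence that the true parameter lies in the interval — option B.

B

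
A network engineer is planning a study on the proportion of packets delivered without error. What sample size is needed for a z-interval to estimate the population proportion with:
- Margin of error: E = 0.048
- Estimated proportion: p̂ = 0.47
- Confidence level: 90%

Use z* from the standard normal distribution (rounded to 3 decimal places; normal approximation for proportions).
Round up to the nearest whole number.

Using z* for proportion z-interval (normal approximation).

For 90% confidence, z* = 1.645 (from standard normal table)

Sample size formula for proportion z-interval: n = z*²p̂(1-p̂)/E²

n = 1.645² × 0.47 × 0.53 / 0.048²
  = 2.706025 × 0.2491 / 0.002304
  = 292.5655

Round up to the nearest whole number: n = 293

293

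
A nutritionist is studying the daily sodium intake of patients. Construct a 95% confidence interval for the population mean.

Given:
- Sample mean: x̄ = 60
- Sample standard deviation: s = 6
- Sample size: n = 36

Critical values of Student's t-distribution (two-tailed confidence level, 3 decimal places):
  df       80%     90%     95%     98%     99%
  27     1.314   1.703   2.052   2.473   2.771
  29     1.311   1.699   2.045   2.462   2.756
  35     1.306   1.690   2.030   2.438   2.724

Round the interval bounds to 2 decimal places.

The population standard deviation σ is unknown (only the sample standard deviation s is given), so use a t-interval with df = n - 1 = 36 - 1 = 35.

For 95% confidence with df = 35, t* = 2.030 (from t-table)

Standard error: SE = s/√n = 6/√36 = 1.000000

Margin of error: E = t* × SE = 2.030 × 1.000000 = 2.0300

T-interval: x̄ ± E = 60 ± 2.0300 = (57.9700, 62.0300)

Rounded to 2 decimal places:

(57.97, 62.03)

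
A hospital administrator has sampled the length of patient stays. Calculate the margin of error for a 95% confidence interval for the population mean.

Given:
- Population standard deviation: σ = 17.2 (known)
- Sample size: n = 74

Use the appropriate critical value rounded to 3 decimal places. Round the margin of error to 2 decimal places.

The population standard deviation σ is known, so use the z-interval margin of error formula.

For 95% confidence, z* = 1.96 (from standard normal table)

Margin of error formula for z-interval: E = z* × σ/√n

E = 1.96 × 17.2/√74
  = 1.96 × 1.999459
  = 3.9189

Rounded to 2 decimal places:

3.92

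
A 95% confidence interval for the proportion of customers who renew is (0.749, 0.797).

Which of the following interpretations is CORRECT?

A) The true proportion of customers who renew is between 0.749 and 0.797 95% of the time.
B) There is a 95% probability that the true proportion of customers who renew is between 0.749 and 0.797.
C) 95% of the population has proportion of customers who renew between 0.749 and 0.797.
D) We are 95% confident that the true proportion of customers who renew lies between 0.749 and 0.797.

A confidence interval represents our confidence in the procedure, not a probability statement about the parameter.

Key concept: If we repeated this sampling process many times and computed a 95% CI each time, about 95% of those intervals would contain the true population parameter.

For this specific interval (0.749, 0.797):
- Midpoint (point estimate): 0.773
- Margin of error: 0.024

The correct interpretation is the one stating confidence that the true parameter lies in the interval — option D.

D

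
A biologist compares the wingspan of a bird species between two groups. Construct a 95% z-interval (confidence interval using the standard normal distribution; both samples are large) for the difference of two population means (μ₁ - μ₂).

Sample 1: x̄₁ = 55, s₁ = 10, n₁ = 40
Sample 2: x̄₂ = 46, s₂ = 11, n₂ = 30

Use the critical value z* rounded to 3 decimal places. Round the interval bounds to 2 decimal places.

Both samples are large (n₁ = 40 ≥ 30, n₂ = 30 ≥ 30), so a z-interval for the difference of means applies.

Point estimate: x̄₁ - x̄₂ = 55 - 46 = 9

Standard error: SE = √(s₁²/n₁ + s₂²/n₂)
= √(10²/40 + 11²/30)
= √(2.500000 + 4.033333)
= 2.556039

For 95% confidence, z* = 1.96 (from standard normal table)
Margin of error: E = z* × SE = 1.96 × 2.556039 = 5.0098

Z-interval: (x̄₁ - x̄₂) ± E = 9 ± 5.0098 = (3.9902, 14.0098)

Rounded to 2 decimal places:

(3.99, 14.01)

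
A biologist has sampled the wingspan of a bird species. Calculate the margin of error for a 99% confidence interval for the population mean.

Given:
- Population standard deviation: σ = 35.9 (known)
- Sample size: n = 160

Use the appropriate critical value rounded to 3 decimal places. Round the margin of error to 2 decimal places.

The population standard deviation σ is known, so use the z-interval margin of error formula.

For 99% confidence, z* = 2.576 (from standard normal table)

Margin of error formula for z-interval: E = z* × σ/√n

E = 2.576 × 35.9/√160
  = 2.576 × 2.838144
  = 7.3111

Rounded to 2 decimal places:

7.31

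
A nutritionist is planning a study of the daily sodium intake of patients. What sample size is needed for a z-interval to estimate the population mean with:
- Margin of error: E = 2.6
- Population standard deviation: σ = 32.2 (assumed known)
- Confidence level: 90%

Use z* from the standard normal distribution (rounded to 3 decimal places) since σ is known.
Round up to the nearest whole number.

Using z* since population σ is known (z-interval formula).

For 90% confidence, z* = 1.645 (from standard normal table)

Sample size formula for z-interval: n = (z*σ/E)²

n = (1.645 × 32.2 / 2.6)²
  = (20.372692)²
  = 415.0466

Round up to the nearest whole number: n = 416

416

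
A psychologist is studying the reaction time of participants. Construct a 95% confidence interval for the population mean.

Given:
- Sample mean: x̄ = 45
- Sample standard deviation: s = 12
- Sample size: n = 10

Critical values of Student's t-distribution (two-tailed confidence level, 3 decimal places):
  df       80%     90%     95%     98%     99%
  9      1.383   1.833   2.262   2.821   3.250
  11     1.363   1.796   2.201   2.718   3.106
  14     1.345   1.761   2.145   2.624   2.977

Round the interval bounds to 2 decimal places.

The population standard deviation σ is unknown (only the sample standard deviation s is given), so use a t-interval with df = n - 1 = 10 - 1 = 9.

For 95% confidence with df = 9, t* = 2.262 (from t-table)

Standard error: SE = s/√n = 12/√10 = 3.794733

Margin of error: E = t* × SE = 2.262 × 3.794733 = 8.5837

T-interval: x̄ ± E = 45 ± 8.5837 = (36.4163, 53.5837)

Rounded to 2 decimal places:

(36.42, 53.58)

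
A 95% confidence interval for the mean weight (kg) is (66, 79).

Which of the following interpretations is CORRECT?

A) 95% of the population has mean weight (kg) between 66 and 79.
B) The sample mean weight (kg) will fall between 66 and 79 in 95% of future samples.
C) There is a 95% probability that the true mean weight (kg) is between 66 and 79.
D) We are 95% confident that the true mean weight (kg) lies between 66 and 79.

A confidence interval represents our confidence in the procedure, not a probability statement about the parameter.

Key concept: If we repeated this sampling process many times and computed a 95% CI each time, about 95% of those intervals would contain the true population parameter.

For this specific interval (66, 79):
- Midpoint (point estimate): 72.5
- Margin of error: 6.5

The correct interpretation is the one stating confidence that the true parameter lies in the interval — option D.

D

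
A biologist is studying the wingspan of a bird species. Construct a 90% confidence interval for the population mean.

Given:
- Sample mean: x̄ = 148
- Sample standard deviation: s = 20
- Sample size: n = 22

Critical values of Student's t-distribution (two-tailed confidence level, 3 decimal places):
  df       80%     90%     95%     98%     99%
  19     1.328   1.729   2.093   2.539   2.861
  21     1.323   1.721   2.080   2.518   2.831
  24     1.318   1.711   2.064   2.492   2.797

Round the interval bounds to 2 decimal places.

The population standard deviation σ is unknown (only the sample standard deviation s is given), so use a t-interval with df = n - 1 = 22 - 1 = 21.

For 90% confidence with df = 21, t* = 1.721 (from t-table)

Standard error: SE = s/√n = 20/√22 = 4.264014

Margin of error: E = t* × SE = 1.721 × 4.264014 = 7.3384

T-interval: x̄ ± E = 148 ± 7.3384 = (140.6616, 155.3384)

Rounded to 2 decimal places:

(140.66, 155.34)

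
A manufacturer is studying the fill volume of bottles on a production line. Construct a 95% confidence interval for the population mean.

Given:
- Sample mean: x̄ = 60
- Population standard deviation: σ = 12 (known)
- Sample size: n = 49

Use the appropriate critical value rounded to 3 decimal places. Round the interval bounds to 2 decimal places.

The population standard deviation σ is known, so use a z-interval (standard normal critical value).

For 95% confidence, z* = 1.96 (from standard normal table)

Standard error: SE = σ/√n = 12/√49 = 1.714286

Margin of error: E = z* × SE = 1.96 × 1.714286 = 3.3600

Z-interval: x̄ ± E = 60 ± 3.3600 = (56.6400, 63.3600)

Rounded to 2 decimal places:

(56.64, 63.36)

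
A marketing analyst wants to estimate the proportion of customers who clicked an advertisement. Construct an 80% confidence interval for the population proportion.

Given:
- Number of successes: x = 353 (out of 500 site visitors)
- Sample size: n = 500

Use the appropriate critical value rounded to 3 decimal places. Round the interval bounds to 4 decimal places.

Sample proportion: p̂ = 353/500 = 0.706000

Check conditions for normal approximation:
  np̂ = 353 ≥ 10 ✓
  n(1-p̂) = 147 ≥ 10 ✓

The sample is large enough, so use a z-interval (normal approximation) for the proportion.

For 80% confidence, z* = 1.282 (from standard normal table)

Standard error: SE = √(p̂(1-p̂)/n) = √(0.706000×0.294000/500) = 0.02037469

Margin of error: E = z* × SE = 1.282 × 0.02037469 = 0.026120

Z-interval: p̂ ± E = 0.706000 ± 0.026120 = (0.679880, 0.732120)

Rounded to 4 decimal places:

(0.6799, 0.7321)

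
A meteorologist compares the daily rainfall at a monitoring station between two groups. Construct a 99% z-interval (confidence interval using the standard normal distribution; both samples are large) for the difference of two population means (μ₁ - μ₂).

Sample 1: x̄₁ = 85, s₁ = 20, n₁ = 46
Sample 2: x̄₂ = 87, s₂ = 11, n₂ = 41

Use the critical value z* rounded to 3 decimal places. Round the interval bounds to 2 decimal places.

Both samples are large (n₁ = 46 ≥ 30, n₂ = 41 ≥ 30), so a z-interval for the difference of means applies.

Point estimate: x̄₁ - x̄₂ = 85 - 87 = -2

Standard error: SE = √(s₁²/n₁ + s₂²/n₂)
= √(20²/46 + 11²/41)
= √(8.695652 + 2.951220)
= 3.412751

For 99% confidence, z* = 2.576 (from standard normal table)
Margin of error: E = z* × SE = 2.576 × 3.412751 = 8.7912

Z-interval: (x̄₁ - x̄₂) ± E = -2 ± 8.7912 = (-10.7912, 6.7912)

Rounded to 2 decimal places:

(-10.79, 6.79)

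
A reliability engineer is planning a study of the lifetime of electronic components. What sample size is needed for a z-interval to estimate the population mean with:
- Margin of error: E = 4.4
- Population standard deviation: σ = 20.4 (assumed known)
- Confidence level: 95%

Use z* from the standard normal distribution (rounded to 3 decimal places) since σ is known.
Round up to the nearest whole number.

Using z* since population σ is known (z-interval formula).

For 95% confidence, z* = 1.96 (from standard normal table)

Sample size formula for z-interval: n = (z*σ/E)²

n = (1.96 × 20.4 / 4.4)²
  = (9.087273)²
  = 82.5785

Round up to the nearest whole number: n = 83

83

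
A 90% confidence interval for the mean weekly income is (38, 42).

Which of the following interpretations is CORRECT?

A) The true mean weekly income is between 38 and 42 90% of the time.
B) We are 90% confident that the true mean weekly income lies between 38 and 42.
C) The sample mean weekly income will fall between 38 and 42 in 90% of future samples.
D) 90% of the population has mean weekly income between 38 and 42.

A confidence interval represents our confidence in the procedure, not a probability statement about the parameter.

Key concept: If we repeated this sampling process many times and computed a 90% CI each time, about 90% of those intervals would contain the true population parameter.

For this specific interval (38, 42):
- Midpoint (point estimate): 40
- Margin of error: 2

The correct interpretation is the one stating confidence that the true parameter lies in the interval — option B.

B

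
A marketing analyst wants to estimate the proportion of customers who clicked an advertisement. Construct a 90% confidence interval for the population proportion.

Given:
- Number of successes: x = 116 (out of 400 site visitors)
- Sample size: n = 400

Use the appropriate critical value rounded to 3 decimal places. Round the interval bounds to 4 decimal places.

Sample proportion: p̂ = 116/400 = 0.290000

Check conditions for normal approximation:
  np̂ = 116 ≥ 10 ✓
  n(1-p̂) = 284 ≥ 10 ✓

The sample is large enough, so use a z-interval (normal approximation) for the proportion.

For 90% confidence, z* = 1.645 (from standard normal table)

Standard error: SE = √(p̂(1-p̂)/n) = √(0.290000×0.710000/400) = 0.02268810

Margin of error: E = z* × SE = 1.645 × 0.02268810 = 0.037322

Z-interval: p̂ ± E = 0.290000 ± 0.037322 = (0.252678, 0.327322)

Rounded to 4 decimal places:

(0.2527, 0.3273)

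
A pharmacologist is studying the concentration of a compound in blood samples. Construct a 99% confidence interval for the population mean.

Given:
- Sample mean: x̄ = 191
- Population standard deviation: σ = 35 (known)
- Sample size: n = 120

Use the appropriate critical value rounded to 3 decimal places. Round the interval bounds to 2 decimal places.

The population standard deviation σ is known, so use a z-interval (standard normal critical value).

For 99% confidence, z* = 2.576 (from standard normal table)

Standard error: SE = σ/√n = 35/√120 = 3.195048

Margin of error: E = z* × SE = 2.576 × 3.195048 = 8.2304

Z-interval: x̄ ± E = 191 ± 8.2304 = (182.7696, 199.2304)

Rounded to 2 decimal places:

(182.77, 199.23)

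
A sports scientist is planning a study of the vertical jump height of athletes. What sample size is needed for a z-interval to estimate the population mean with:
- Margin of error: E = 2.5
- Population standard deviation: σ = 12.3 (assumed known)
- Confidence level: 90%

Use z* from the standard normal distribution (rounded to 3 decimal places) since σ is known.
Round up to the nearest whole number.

Using z* since population σ is known (z-interval formula).

For 90% confidence, z* = 1.645 (from standard normal table)

Sample size formula for z-interval: n = (z*σ/E)²

n = (1.645 × 12.3 / 2.5)²
  = (8.093400)²
  = 65.5031

Round up to the nearest whole number: n = 66

66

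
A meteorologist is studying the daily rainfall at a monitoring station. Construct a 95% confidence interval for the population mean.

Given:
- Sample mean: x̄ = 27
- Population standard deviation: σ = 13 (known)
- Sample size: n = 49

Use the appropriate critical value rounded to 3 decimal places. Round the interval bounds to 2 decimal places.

The population standard deviation σ is known, so use a z-interval (standard normal critical value).

For 95% confidence, z* = 1.96 (from standard normal table)

Standard error: SE = σ/√n = 13/√49 = 1.857143

Margin of error: E = z* × SE = 1.96 × 1.857143 = 3.6400

Z-interval: x̄ ± E = 27 ± 3.6400 = (23.3600, 30.6400)

Rounded to 2 decimal places:

(23.36, 30.64)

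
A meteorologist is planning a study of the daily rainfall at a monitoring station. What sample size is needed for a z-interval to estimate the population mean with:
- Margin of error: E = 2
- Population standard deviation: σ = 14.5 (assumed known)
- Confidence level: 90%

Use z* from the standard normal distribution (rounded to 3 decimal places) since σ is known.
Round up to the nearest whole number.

Using z* since population σ is known (z-interval formula).

For 90% confidence, z* = 1.645 (from standard normal table)

Sample size formula for z-interval: n = (z*σ/E)²

n = (1.645 × 14.5 / 2)²
  = (11.926250)²
  = 142.2354

Round up to the nearest whole number: n = 143

143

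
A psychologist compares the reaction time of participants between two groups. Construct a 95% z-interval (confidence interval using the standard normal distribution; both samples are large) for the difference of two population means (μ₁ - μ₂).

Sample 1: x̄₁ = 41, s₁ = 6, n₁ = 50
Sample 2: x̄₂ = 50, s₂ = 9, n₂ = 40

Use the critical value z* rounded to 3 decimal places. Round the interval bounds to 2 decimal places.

Both samples are large (n₁ = 50 ≥ 30, n₂ = 40 ≥ 30), so a z-interval for the difference of means applies.

Point estimate: x̄₁ - x̄₂ = 41 - 50 = -9

Standard error: SE = √(s₁²/n₁ + s₂²/n₂)
= √(6²/50 + 9²/40)
= √(0.720000 + 2.025000)
= 1.656804

For 95% confidence, z* = 1.96 (from standard normal table)
Margin of error: E = z* × SE = 1.96 × 1.656804 = 3.2473

Z-interval: (x̄₁ - x̄₂) ± E = -9 ± 3.2473 = (-12.2473, -5.7527)

Rounded to 2 decimal places:

(-12.25, -5.75)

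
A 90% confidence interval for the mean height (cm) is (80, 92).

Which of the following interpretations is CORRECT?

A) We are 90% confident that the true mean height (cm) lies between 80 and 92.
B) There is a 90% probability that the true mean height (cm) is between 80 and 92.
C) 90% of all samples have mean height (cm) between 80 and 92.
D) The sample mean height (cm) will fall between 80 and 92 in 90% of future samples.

A confidence interval represents our confidence in the procedure, not a probability statement about the parameter.

Key concept: If we repeated this sampling process many times and computed a 90% CI each time, about 90% of those intervals would contain the true population parameter.

For this specific interval (80, 92):
- Midpoint (point estimate): 86
- Margin of error: 6

The correct interpretation is the one stating confidence that the true parameter lies in the interval — option A.

A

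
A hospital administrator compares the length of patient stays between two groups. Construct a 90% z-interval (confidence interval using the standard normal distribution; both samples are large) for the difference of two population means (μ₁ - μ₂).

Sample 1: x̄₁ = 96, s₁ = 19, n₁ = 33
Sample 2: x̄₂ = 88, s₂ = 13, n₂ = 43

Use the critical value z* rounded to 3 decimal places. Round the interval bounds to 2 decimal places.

Both samples are large (n₁ = 33 ≥ 30, n₂ = 43 ≥ 30), so a z-interval for the difference of means applies.

Point estimate: x̄₁ - x̄₂ = 96 - 88 = 8

Standard error: SE = √(s₁²/n₁ + s₂²/n₂)
= √(19²/33 + 13²/43)
= √(10.939394 + 3.930233)
= 3.856115

For 90% confidence, z* = 1.645 (from standard normal table)
Margin of error: E = z* × SE = 1.645 × 3.856115 = 6.3433

Z-interval: (x̄₁ - x̄₂) ± E = 8 ± 6.3433 = (1.6567, 14.3433)

Rounded to 2 decimal places:

(1.66, 14.34)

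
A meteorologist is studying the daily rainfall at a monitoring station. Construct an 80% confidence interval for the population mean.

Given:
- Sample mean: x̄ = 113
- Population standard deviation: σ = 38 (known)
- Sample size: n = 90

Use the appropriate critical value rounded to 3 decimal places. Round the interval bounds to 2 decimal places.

The population standard deviation σ is known, so use a z-interval (standard normal critical value).

For 80% confidence, z* = 1.282 (from standard normal table)

Standard error: SE = σ/√n = 38/√90 = 4.005552

Margin of error: E = z* × SE = 1.282 × 4.005552 = 5.1351

Z-interval: x̄ ± E = 113 ± 5.1351 = (107.8649, 118.1351)

Rounded to 2 decimal places:

(107.86, 118.14)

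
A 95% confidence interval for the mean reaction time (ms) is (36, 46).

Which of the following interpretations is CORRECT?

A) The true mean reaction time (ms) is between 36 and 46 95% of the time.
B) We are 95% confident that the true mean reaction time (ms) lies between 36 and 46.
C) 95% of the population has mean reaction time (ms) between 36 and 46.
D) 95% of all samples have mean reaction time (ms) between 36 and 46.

A confidence interval represents our confidence in the procedure, not a probability statement about the parameter.

Key concept: If we repeated this sampling process many times and computed a 95% CI each time, about 95% of those intervals would contain the true population parameter.

For this specific interval (36, 46):
- Midpoint (point estimate): 41
- Margin of error: 5

The correct interpretation is the one stating confidence that the true parameter lies in the interval — option B.

B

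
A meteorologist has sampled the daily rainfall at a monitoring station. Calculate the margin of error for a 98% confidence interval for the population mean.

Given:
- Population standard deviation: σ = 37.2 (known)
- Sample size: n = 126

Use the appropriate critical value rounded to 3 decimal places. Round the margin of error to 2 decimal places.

The population standard deviation σ is known, so use the z-interval margin of error formula.

For 98% confidence, z* = 2.326 (from standard normal table)

Margin of error formula for z-interval: E = z* × σ/√n

E = 2.326 × 37.2/√126
  = 2.326 × 3.314039
  = 7.7085

Rounded to 2 decimal places:

7.71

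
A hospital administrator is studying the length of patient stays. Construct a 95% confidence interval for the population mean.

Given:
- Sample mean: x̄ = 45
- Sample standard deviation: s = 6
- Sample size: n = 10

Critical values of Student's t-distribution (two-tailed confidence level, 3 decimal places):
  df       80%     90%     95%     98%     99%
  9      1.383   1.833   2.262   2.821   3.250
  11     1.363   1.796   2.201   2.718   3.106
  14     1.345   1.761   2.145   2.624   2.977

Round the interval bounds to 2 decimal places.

The population standard deviation σ is unknown (only the sample standard deviation s is given), so use a t-interval with df = n - 1 = 10 - 1 = 9.

For 95% confidence with df = 9, t* = 2.262 (from t-table)

Standard error: SE = s/√n = 6/√10 = 1.897367

Margin of error: E = t* × SE = 2.262 × 1.897367 = 4.2918

T-interval: x̄ ± E = 45 ± 4.2918 = (40.7082, 49.2918)

Rounded to 2 decimal places:

(40.71, 49.29)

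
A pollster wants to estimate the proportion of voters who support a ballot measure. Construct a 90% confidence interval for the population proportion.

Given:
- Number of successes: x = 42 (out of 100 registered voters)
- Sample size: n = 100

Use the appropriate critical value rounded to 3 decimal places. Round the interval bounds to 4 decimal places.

Sample proportion: p̂ = 42/100 = 0.420000

Check conditions for normal approximation:
  np̂ = 42 ≥ 10 ✓
  n(1-p̂) = 58 ≥ 10 ✓

The sample is large enough, so use a z-interval (normal approximation) for the proportion.

For 90% confidence, z* = 1.645 (from standard normal table)

Standard error: SE = √(p̂(1-p̂)/n) = √(0.420000×0.580000/100) = 0.04935585

Margin of error: E = z* × SE = 1.645 × 0.04935585 = 0.081190

Z-interval: p̂ ± E = 0.420000 ± 0.081190 = (0.338810, 0.501190)

Rounded to 4 decimal places:

(0.3388, 0.5012)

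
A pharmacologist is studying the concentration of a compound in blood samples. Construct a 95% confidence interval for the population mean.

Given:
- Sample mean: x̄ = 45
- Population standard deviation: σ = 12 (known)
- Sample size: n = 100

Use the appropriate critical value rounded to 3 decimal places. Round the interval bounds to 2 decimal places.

The population standard deviation σ is known, so use a z-interval (standard normal critical value).

For 95% confidence, z* = 1.96 (from standard normal table)

Standard error: SE = σ/√n = 12/√100 = 1.200000

Margin of error: E = z* × SE = 1.96 × 1.200000 = 2.3520

Z-interval: x̄ ± E = 45 ± 2.3520 = (42.6480, 47.3520)

Rounded to 2 decimal places:

(42.65, 47.35)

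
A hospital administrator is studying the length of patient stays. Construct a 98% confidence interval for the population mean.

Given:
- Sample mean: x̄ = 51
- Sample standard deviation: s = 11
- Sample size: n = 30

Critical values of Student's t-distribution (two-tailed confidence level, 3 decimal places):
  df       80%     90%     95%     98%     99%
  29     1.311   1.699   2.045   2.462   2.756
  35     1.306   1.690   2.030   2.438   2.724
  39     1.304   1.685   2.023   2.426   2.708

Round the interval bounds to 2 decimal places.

The population standard deviation σ is unknown (only the sample standard deviation s is given), so use a t-interval with df = n - 1 = 30 - 1 = 29.

For 98% confidence with df = 29, t* = 2.462 (from t-table)

Standard error: SE = s/√n = 11/√30 = 2.008316

Margin of error: E = t* × SE = 2.462 × 2.008316 = 4.9445

T-interval: x̄ ± E = 51 ± 4.9445 = (46.0555, 55.9445)

Rounded to 2 decimal places:

(46.06, 55.94)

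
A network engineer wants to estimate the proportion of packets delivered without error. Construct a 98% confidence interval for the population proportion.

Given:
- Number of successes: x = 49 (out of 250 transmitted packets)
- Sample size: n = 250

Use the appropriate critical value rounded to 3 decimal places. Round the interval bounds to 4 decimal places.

Sample proportion: p̂ = 49/250 = 0.196000

Check conditions for normal approximation:
  np̂ = 49 ≥ 10 ✓
  n(1-p̂) = 201 ≥ 10 ✓

The sample is large enough, so use a z-interval (normal approximation) for the proportion.

For 98% confidence, z* = 2.326 (from standard normal table)

Standard error: SE = √(p̂(1-p̂)/n) = √(0.196000×0.804000/250) = 0.02510649

Margin of error: E = z* × SE = 2.326 × 0.02510649 = 0.058398

Z-interval: p̂ ± E = 0.196000 ± 0.058398 = (0.137602, 0.254398)

Rounded to 4 decimal places:

(0.1376, 0.2544)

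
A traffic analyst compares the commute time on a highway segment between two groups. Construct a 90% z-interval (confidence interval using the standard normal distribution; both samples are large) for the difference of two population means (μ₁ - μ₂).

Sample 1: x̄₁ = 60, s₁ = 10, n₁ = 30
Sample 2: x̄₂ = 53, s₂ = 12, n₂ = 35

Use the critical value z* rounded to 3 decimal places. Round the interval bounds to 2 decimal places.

Both samples are large (n₁ = 30 ≥ 30, n₂ = 35 ≥ 30), so a z-interval for the difference of means applies.

Point estimate: x̄₁ - x̄₂ = 60 - 53 = 7

Standard error: SE = √(s₁²/n₁ + s₂²/n₂)
= √(10²/30 + 12²/35)
= √(3.333333 + 4.114286)
= 2.729033

For 90% confidence, z* = 1.645 (from standard normal table)
Margin of error: E = z* × SE = 1.645 × 2.729033 = 4.4893

Z-interval: (x̄₁ - x̄₂) ± E = 7 ± 4.4893 = (2.5107, 11.4893)

Rounded to 2 decimal places:

(2.51, 11.49)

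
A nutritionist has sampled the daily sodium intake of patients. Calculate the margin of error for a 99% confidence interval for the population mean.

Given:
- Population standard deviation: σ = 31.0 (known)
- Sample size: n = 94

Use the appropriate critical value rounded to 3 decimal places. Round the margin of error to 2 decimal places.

The population standard deviation σ is known, so use the z-interval margin of error formula.

For 99% confidence, z* = 2.576 (from standard normal table)

Margin of error formula for z-interval: E = z* × σ/√n

E = 2.576 × 31.0/√94
  = 2.576 × 3.197406
  = 8.2365

Rounded to 2 decimal places:

8.24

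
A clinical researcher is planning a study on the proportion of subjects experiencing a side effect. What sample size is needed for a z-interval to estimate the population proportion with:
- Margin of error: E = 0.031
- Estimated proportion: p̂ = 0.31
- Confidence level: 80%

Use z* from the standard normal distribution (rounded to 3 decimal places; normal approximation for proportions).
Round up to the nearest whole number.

Using z* for proportion z-interval (normal approximation).

For 80% confidence, z* = 1.282 (from standard normal table)

Sample size formula for proportion z-interval: n = z*²p̂(1-p̂)/E²

n = 1.282² × 0.31 × 0.69 / 0.031²
  = 1.643524 × 0.2139 / 0.000961
  = 365.8166

Round up to the nearest whole number: n = 366

366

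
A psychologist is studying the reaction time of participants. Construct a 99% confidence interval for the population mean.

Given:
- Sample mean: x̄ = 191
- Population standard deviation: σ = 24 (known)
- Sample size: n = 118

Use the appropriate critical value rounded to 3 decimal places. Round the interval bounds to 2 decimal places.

The population standard deviation σ is known, so use a z-interval (standard normal critical value).

For 99% confidence, z* = 2.576 (from standard normal table)

Standard error: SE = σ/√n = 24/√118 = 2.209379

Margin of error: E = z* × SE = 2.576 × 2.209379 = 5.6914

Z-interval: x̄ ± E = 191 ± 5.6914 = (185.3086, 196.6914)

Rounded to 2 decimal places:

(185.31, 196.69)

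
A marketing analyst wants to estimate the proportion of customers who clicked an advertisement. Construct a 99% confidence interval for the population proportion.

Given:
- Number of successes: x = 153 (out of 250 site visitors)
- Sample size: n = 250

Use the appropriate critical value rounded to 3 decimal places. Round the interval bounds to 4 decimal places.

Sample proportion: p̂ = 153/250 = 0.612000

Check conditions for normal approximation:
  np̂ = 153 ≥ 10 ✓
  n(1-p̂) = 97 ≥ 10 ✓

The sample is large enough, so use a z-interval (normal approximation) for the proportion.

For 99% confidence, z* = 2.576 (from standard normal table)

Standard error: SE = √(p̂(1-p̂)/n) = √(0.612000×0.388000/250) = 0.03081921

Margin of error: E = z* × SE = 2.576 × 0.03081921 = 0.079390

Z-interval: p̂ ± E = 0.612000 ± 0.079390 = (0.532610, 0.691390)

Rounded to 4 decimal places:

(0.5326, 0.6914)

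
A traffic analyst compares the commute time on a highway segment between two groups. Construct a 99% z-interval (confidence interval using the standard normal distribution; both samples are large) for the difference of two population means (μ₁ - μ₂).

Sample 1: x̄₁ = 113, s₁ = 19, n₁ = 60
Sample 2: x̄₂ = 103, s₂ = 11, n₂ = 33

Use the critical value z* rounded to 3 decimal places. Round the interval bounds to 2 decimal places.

Both samples are large (n₁ = 60 ≥ 30, n₂ = 33 ≥ 30), so a z-interval for the difference of means applies.

Point estimate: x̄₁ - x̄₂ = 113 - 103 = 10

Standard error: SE = √(s₁²/n₁ + s₂²/n₂)
= √(19²/60 + 11²/33)
= √(6.016667 + 3.666667)
= 3.111805

For 99% confidence, z* = 2.576 (from standard normal table)
Margin of error: E = z* × SE = 2.576 × 3.111805 = 8.0160

Z-interval: (x̄₁ - x̄₂) ± E = 10 ± 8.0160 = (1.9840, 18.0160)

Rounded to 2 decimal places:

(1.98, 18.02)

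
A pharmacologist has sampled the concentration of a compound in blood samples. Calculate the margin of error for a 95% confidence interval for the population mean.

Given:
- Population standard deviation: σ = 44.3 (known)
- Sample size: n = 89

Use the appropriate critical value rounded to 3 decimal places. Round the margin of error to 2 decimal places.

The population standard deviation σ is known, so use the z-interval margin of error formula.

For 95% confidence, z* = 1.96 (from standard normal table)

Margin of error formula for z-interval: E = z* × σ/√n

E = 1.96 × 44.3/√89
  = 1.96 × 4.695791
  = 9.2037

Rounded to 2 decimal places:

9.20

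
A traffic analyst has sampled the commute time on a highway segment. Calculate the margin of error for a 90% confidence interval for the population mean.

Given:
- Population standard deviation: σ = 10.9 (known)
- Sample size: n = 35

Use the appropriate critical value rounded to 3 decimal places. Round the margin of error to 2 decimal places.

The population standard deviation σ is known, so use the z-interval margin of error formula.

For 90% confidence, z* = 1.645 (from standard normal table)

Margin of error formula for z-interval: E = z* × σ/√n

E = 1.645 × 10.9/√35
  = 1.645 × 1.842436
  = 3.0308

Rounded to 2 decimal places:

3.03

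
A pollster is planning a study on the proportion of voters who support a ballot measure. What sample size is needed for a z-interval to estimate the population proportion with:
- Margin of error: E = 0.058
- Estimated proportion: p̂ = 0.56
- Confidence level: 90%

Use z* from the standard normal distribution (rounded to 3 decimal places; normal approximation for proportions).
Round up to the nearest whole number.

Using z* for proportion z-interval (normal approximation).

For 90% confidence, z* = 1.645 (from standard normal table)

Sample size formula for proportion z-interval: n = z*²p̂(1-p̂)/E²

n = 1.645² × 0.56 × 0.44 / 0.058²
  = 2.706025 × 0.2464 / 0.003364
  = 198.2059

Round up to the nearest whole number: n = 199

199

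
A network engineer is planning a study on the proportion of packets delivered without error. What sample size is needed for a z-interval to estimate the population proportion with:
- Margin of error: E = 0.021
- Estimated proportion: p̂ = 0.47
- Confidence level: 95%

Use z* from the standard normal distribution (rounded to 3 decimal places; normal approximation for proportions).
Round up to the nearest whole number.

Using z* for proportion z-interval (normal approximation).

For 95% confidence, z* = 1.96 (from standard normal table)

Sample size formula for proportion z-interval: n = z*²p̂(1-p̂)/E²

n = 1.96² × 0.47 × 0.53 / 0.021²
  = 3.8416 × 0.2491 / 0.000441
  = 2169.9378

Round up to the nearest whole number: n = 2170

2170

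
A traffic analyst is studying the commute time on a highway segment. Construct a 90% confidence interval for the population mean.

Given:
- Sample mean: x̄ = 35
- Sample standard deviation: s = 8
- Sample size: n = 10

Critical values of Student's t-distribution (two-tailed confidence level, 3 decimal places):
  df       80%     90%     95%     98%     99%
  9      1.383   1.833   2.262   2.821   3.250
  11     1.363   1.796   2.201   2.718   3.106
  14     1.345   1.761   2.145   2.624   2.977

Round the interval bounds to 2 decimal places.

The population standard deviation σ is unknown (only the sample standard deviation s is given), so use a t-interval with df = n - 1 = 10 - 1 = 9.

For 90% confidence with df = 9, t* = 1.833 (from t-table)

Standard error: SE = s/√n = 8/√10 = 2.529822

Margin of error: E = t* × SE = 1.833 × 2.529822 = 4.6372

T-interval: x̄ ± E = 35 ± 4.6372 = (30.3628, 39.6372)

Rounded to 2 decimal places:

(30.36, 39.64)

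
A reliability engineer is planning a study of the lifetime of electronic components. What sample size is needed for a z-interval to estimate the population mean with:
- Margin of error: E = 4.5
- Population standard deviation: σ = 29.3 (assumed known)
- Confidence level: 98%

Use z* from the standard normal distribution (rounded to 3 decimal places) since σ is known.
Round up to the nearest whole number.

Using z* since population σ is known (z-interval formula).

For 98% confidence, z* = 2.326 (from standard normal table)

Sample size formula for z-interval: n = (z*σ/E)²

n = (2.326 × 29.3 / 4.5)²
  = (15.144844)²
  = 229.3663

Round up to the nearest whole number: n = 230

230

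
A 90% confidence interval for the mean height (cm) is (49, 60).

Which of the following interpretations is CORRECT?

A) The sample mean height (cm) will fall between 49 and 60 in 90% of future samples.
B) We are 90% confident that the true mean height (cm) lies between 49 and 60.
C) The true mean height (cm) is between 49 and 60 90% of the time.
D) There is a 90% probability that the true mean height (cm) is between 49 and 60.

A confidence interval represents our confidence in the procedure, not a probability statement about the parameter.

Key concept: If we repeated this sampling process many times and computed a 90% CI each time, about 90% of those intervals would contain the true population parameter.

For this specific interval (49, 60):
- Midpoint (point estimate): 54.5
- Margin of error: 5.5

The correct interpretation is the one stating confidence that the true parameter lies in the interval — option B.

B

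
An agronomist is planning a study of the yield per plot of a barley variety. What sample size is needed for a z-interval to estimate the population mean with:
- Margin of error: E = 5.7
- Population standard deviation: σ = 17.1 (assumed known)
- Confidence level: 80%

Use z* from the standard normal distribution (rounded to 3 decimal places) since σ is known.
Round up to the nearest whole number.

Using z* since population σ is known (z-interval formula).

For 80% confidence, z* = 1.282 (from standard normal table)

Sample size formula for z-interval: n = (z*σ/E)²

n = (1.282 × 17.1 / 5.7)²
  = (3.846000)²
  = 14.7917

Round up to the nearest whole number: n = 15

15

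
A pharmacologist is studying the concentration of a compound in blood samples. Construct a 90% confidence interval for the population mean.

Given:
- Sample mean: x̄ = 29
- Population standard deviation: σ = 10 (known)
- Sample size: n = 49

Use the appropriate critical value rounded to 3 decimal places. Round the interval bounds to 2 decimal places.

The population standard deviation σ is known, so use a z-interval (standard normal critical value).

For 90% confidence, z* = 1.645 (from standard normal table)

Standard error: SE = σ/√n = 10/√49 = 1.428571

Margin of error: E = z* × SE = 1.645 × 1.428571 = 2.3500

Z-interval: x̄ ± E = 29 ± 2.3500 = (26.6500, 31.3500)

Rounded to 2 decimal places:

(26.65, 31.35)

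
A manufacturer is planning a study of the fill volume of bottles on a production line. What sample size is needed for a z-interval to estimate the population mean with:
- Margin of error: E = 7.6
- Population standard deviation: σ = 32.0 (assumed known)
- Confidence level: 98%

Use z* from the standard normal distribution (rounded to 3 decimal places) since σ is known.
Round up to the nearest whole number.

Using z* since population σ is known (z-interval formula).

For 98% confidence, z* = 2.326 (from standard normal table)

Sample size formula for z-interval: n = (z*σ/E)²

n = (2.326 × 32.0 / 7.6)²
  = (9.793684)²
  = 95.9163

Round up to the nearest whole number: n = 96

96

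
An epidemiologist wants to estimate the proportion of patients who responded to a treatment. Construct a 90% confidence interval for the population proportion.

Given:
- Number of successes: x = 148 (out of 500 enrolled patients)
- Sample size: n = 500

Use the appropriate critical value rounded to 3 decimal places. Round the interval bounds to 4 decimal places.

Sample proportion: p̂ = 148/500 = 0.296000

Check conditions for normal approximation:
  np̂ = 148 ≥ 10 ✓
  n(1-p̂) = 352 ≥ 10 ✓

The sample is large enough, so use a z-interval (normal approximation) for the proportion.

For 90% confidence, z* = 1.645 (from standard normal table)

Standard error: SE = √(p̂(1-p̂)/n) = √(0.296000×0.704000/500) = 0.02041490

Margin of error: E = z* × SE = 1.645 × 0.02041490 = 0.033583

Z-interval: p̂ ± E = 0.296000 ± 0.033583 = (0.262417, 0.329583)

Rounded to 4 decimal places:

(0.2624, 0.3296)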